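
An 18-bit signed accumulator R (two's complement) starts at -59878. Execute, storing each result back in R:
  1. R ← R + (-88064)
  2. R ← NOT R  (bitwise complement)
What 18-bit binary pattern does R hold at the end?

Start: R = -59878 = 110001011000011010.
R = -59878 + (-88064) = -147942; wraps to 114202 = 011011111000011010
R = NOT 011011111000011010 = 100100000111100101 = -114203

100100000111100101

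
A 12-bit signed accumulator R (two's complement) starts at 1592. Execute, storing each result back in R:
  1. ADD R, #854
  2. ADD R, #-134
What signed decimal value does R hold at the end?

-1784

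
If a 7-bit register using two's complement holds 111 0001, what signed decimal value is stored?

-15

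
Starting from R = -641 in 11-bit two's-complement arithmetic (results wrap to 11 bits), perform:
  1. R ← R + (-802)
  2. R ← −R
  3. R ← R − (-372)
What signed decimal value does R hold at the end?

-233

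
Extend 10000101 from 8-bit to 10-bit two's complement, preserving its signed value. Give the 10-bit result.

MSB of 10000101 is 1; replicate it into the new high bits.
11|10000101 → 1110000101 (still -123).

1110000101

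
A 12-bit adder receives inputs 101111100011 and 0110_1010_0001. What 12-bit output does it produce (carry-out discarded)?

  101111100011
+ 011010100001
= 001010000100  (discard carry-out 1)

001010000100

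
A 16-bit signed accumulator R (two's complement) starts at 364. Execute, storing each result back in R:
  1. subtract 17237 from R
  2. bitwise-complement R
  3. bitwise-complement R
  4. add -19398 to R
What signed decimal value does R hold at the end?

29265

Start: R = 364 = 0000000101101100.
R = 364 − 17237 = -16873 = 1011111000010111
R = NOT 1011111000010111 = 0100000111101000 = 16872
R = NOT 0100000111101000 = 1011111000010111 = -16873
R = -16873 + (-19398) = -36271; wraps to 29265 = 0111001001010001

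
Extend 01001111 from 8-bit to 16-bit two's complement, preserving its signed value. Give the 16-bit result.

MSB of 01001111 is 0; replicate it into the new high bits.
00000000|01001111 → 0000000001001111 (still 79).

0000000001001111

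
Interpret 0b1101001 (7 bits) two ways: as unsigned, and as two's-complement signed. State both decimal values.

unsigned = 105, signed = -23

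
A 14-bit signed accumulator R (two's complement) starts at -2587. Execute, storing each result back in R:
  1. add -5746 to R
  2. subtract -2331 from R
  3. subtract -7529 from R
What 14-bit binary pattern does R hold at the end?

00010111110111

Start: R = -2587 = 11010111100101.
R = -2587 + (-5746) = -8333; wraps to 8051 = 01111101110011
R = 8051 − (-2331) = 10382; wraps to -6002 = 10100010001110
R = -6002 − (-7529) = 1527 = 00010111110111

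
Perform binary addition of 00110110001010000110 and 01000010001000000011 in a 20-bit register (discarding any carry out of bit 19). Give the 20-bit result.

01111000010010001001

  00110110001010000110
+ 01000010001000000011
= 01111000010010001001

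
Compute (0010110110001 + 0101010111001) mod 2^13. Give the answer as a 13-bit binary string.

1000001101010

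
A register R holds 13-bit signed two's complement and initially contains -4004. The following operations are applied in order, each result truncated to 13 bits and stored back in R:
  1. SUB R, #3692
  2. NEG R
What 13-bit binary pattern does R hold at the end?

Start: R = -4004 = 1000001011100.
R = -4004 − 3692 = -7696; wraps to 496 = 0000111110000
R = −(496) = -496 = 1111000010000

1111000010000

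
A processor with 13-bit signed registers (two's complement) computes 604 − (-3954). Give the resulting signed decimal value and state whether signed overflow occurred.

-3634; overflow

604 → 0001001011100
-3954 → 1000010001110
Subtract via negate-and-add: invert 1000010001110 + 1 = 0111101110010 (i.e. 3954).
  0001001011100
+ 0111101110010
= 1000111001110
Result 1000111001110: MSB = 1 → 4558 − 8192 = -3634.
Both addends (after negating the subtrahend) are non-negative but the stored result is negative: signed overflow. The true value 604 − (-3954) = 4558 lies outside [-4096, 4095].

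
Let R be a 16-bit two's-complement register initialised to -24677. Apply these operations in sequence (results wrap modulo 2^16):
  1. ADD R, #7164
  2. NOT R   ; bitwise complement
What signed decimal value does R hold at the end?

Start: R = -24677 = 1001111110011011.
R = -24677 + 7164 = -17513 = 1011101110010111
R = NOT 1011101110010111 = 0100010001101000 = 17512

17512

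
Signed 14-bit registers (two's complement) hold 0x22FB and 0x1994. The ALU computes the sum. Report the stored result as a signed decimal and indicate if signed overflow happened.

-881; no overflow

0x22FB = 10001011111011 = -7429 (signed)
0x1994 = 01100110010100 = 6548 (signed)
  10001011111011
+ 01100110010100
= 11110010001111
Result 11110010001111: MSB = 1 → 15503 − 16384 = -881.
Addends have opposite signs, so signed overflow cannot occur.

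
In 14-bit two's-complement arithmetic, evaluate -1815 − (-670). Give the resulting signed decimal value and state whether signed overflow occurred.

-1815 → 11100011101001
-670 → 11110101100010
Subtract via negate-and-add: invert 11110101100010 + 1 = 00001010011110 (i.e. 670).
  11100011101001
+ 00001010011110
= 11101110000111
Result 11101110000111: MSB = 1 → 15239 − 16384 = -1145.
Addends (after negating the subtrahend) have opposite signs, so signed overflow cannot occur.

-1145; no overflow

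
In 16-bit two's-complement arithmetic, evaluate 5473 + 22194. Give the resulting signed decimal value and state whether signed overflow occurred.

27667; no overflow

5473 → 0001010101100001
22194 → 0101011010110010
  0001010101100001
+ 0101011010110010
= 0110110000010011
Result 0110110000010011: MSB = 0 → value 27667.
Both addends are non-negative and so is the stored result: no signed overflow.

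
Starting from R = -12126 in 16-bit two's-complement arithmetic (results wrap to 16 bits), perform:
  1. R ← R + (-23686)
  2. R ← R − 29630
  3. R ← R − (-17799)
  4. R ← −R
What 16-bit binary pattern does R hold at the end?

1011101000011011

Start: R = -12126 = 1101000010100010.
R = -12126 + (-23686) = -35812; wraps to 29724 = 0111010000011100
R = 29724 − 29630 = 94 = 0000000001011110
R = 94 − (-17799) = 17893 = 0100010111100101
R = −(17893) = -17893 = 1011101000011011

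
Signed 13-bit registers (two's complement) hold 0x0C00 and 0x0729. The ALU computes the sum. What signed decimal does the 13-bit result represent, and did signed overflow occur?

-3287; overflow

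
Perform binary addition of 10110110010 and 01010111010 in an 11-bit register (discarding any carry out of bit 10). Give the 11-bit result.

00001101100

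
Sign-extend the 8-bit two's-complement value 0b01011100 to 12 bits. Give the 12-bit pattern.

000001011100

MSB of 01011100 is 0; replicate it into the new high bits.
0000|01011100 → 000001011100 (still 92).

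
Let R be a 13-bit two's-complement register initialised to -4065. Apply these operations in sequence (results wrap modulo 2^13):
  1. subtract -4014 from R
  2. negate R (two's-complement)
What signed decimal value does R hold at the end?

51

Start: R = -4065 = 1000000011111.
R = -4065 − (-4014) = -51 = 1111111001101
R = −(-51) = 51 = 0000000110011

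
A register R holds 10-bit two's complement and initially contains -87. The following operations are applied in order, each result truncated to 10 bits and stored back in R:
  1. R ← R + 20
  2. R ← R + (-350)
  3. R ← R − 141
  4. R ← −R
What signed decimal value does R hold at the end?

Start: R = -87 = 1110101001.
R = -87 + 20 = -67 = 1110111101
R = -67 + (-350) = -417 = 1001011111
R = -417 − 141 = -558; wraps to 466 = 0111010010
R = −(466) = -466 = 1000101110

-466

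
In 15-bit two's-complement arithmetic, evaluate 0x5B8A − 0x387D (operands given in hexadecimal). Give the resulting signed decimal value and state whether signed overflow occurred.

0x5B8A = 101101110001010 = -9334 (signed)
0x387D = 011100001111101 = 14461 (signed)
Subtract via negate-and-add: invert 011100001111101 + 1 = 100011110000011 (i.e. -14461).
  101101110001010
+ 100011110000011
= 010001100001101  (discard carry-out 1)
Result 010001100001101: MSB = 0 → value 8973.
Both addends (after negating the subtrahend) are negative but the stored result is non-negative: signed overflow. The true value -9334 − 14461 = -23795 lies outside [-16384, 16383].

8973; overflow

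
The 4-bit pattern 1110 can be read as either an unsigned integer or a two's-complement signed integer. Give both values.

Unsigned: 1110 = 14.
Signed: MSB=1 → 14 − 16 = -2.

unsigned = 14, signed = -2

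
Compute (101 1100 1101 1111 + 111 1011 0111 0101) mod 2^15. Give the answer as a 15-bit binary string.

  101110011011111
+ 111101101110101
= 101100001010100  (discard carry-out 1)

101100001010100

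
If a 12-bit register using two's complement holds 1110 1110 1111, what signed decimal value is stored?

-273

MSB is 1, so the value is negative.
Invert: 000100010000. Add 1: 000100010001 = 273. So the value is −273.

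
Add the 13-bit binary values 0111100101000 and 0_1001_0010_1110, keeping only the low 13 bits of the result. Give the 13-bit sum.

1100001010110

  0111100101000
+ 0100100101110
= 1100001010110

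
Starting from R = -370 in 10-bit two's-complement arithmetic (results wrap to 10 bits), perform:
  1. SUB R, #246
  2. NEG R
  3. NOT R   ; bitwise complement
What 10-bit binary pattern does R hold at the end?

Start: R = -370 = 1010001110.
R = -370 − 246 = -616; wraps to 408 = 0110011000
R = −(408) = -408 = 1001101000
R = NOT 1001101000 = 0110010111 = 407

0110010111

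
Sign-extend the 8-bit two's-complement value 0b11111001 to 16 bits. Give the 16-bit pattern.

1111111111111001

MSB of 11111001 is 1; replicate it into the new high bits.
11111111|11111001 → 1111111111111001 (still -7).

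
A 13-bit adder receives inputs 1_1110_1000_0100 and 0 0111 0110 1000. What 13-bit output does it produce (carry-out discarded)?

0010111101100

  1111010000100
+ 0011101101000
= 0010111101100  (discard carry-out 1)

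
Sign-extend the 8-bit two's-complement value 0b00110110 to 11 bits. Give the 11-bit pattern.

00000110110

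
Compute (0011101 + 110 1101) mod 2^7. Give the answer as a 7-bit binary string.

0001010

  0011101
+ 1101101
= 0001010  (discard carry-out 1)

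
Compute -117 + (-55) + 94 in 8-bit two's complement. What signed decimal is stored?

-117 + (-55) = -172 → wraps to 84 (01010100)
84 + 94 = 178 → wraps to -78 (10110010)

-78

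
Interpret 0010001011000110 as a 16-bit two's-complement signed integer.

MSB is 0, so the value is non-negative: 0010001011000110 = 8902.

8902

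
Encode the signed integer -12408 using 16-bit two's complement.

1100111110001000

|-12408| = 12408 = 0011000001111000 in 16 bits.
Invert the bits: 1100111110000111. Add 1: 1100111110001000.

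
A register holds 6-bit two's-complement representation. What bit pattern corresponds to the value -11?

|-11| = 11 = 001011 in 6 bits.
Invert the bits: 110100. Add 1: 110101.

110101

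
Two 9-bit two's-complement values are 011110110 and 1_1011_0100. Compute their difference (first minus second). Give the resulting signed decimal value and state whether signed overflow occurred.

-190; overflow

011110110 = 246 (signed)
1_1011_0100 → 110110100 = -76 (signed)
Subtract via negate-and-add: invert 110110100 + 1 = 001001100 (i.e. 76).
  011110110
+ 001001100
= 101000010
Result 101000010: MSB = 1 → 322 − 512 = -190.
Both addends (after negating the subtrahend) are non-negative but the stored result is negative: signed overflow. The true value 246 − (-76) = 322 lies outside [-256, 255].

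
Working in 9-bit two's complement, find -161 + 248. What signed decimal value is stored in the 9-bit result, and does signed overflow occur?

-161 → 101011111
248 → 011111000
  101011111
+ 011111000
= 001010111  (discard carry-out 1)
Result 001010111: MSB = 0 → value 87.
Addends have opposite signs, so signed overflow cannot occur.

87; no overflow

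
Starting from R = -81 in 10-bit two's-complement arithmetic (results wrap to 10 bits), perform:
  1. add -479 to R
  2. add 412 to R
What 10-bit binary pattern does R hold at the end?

1101101100

Start: R = -81 = 1110101111.
R = -81 + (-479) = -560; wraps to 464 = 0111010000
R = 464 + 412 = 876; wraps to -148 = 1101101100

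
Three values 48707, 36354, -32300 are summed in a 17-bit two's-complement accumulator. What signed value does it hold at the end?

48707 + 36354 = 85061 → wraps to -46011 (10100110001000101)
-46011 + (-32300) = -78311 → wraps to 52761 (01100111000011001)

52761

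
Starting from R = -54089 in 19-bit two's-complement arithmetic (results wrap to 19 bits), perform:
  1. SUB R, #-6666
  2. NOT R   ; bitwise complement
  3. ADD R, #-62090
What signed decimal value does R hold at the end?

Start: R = -54089 = 1110010110010110111.
R = -54089 − (-6666) = -47423 = 1110100011011000001
R = NOT 1110100011011000001 = 0001011100100111110 = 47422
R = 47422 + (-62090) = -14668 = 1111100011010110100

-14668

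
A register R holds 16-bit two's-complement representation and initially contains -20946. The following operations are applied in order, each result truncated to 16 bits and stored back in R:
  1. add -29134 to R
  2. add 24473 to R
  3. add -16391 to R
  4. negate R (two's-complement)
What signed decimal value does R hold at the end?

Start: R = -20946 = 1010111000101110.
R = -20946 + (-29134) = -50080; wraps to 15456 = 0011110001100000
R = 15456 + 24473 = 39929; wraps to -25607 = 1001101111111001
R = -25607 + (-16391) = -41998; wraps to 23538 = 0101101111110010
R = −(23538) = -23538 = 1010010000001110

-23538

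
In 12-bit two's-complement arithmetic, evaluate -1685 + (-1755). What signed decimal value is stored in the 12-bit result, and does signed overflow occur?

656; overflow

-1685 → 100101101011
-1755 → 100100100101
  100101101011
+ 100100100101
= 001010010000  (discard carry-out 1)
Result 001010010000: MSB = 0 → value 656.
Both addends are negative but the stored result is non-negative: signed overflow. The true value -1685 + (-1755) = -3440 lies outside [-2048, 2047].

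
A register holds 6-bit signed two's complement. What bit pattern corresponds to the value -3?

|-3| = 3 = 000011 in 6 bits.
Invert the bits: 111100. Add 1: 111101.
Check: 111101 reads as 61 − 64 = -3.

111101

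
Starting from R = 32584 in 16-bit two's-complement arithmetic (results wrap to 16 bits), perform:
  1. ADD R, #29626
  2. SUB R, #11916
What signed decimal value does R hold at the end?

Start: R = 32584 = 0111111101001000.
R = 32584 + 29626 = 62210; wraps to -3326 = 1111001100000010
R = -3326 − 11916 = -15242 = 1100010001110110

-15242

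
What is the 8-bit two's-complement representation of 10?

00001010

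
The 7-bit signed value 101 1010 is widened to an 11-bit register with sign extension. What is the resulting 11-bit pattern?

MSB of 1011010 is 1; replicate it into the new high bits.
1111|1011010 → 11111011010 (still -38).

11111011010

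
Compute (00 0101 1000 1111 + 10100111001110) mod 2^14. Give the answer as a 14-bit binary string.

10111101011101

  00010110001111
+ 10100111001110
= 10111101011101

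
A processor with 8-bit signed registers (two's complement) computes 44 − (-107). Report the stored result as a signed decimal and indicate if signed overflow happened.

-105; overflow

44 → 00101100
-107 → 10010101
Subtract via negate-and-add: invert 10010101 + 1 = 01101011 (i.e. 107).
  00101100
+ 01101011
= 10010111
Result 10010111: MSB = 1 → 151 − 256 = -105.
Both addends (after negating the subtrahend) are non-negative but the stored result is negative: signed overflow. The true value 44 − (-107) = 151 lies outside [-128, 127].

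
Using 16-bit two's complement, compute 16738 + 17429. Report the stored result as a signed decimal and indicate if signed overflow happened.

-31369; overflow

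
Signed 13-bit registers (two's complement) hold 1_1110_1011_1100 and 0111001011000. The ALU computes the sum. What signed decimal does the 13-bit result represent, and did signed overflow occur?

3348; no overflow

1_1110_1011_1100 → 1111010111100 = -324 (signed)
0111001011000 = 3672 (signed)
  1111010111100
+ 0111001011000
= 0110100010100  (discard carry-out 1)
Result 0110100010100: MSB = 0 → value 3348.
Addends have opposite signs, so signed overflow cannot occur.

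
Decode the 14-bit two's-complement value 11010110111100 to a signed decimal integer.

MSB is 1, so the value is negative.
Invert: 00101001000011. Add 1: 00101001000100 = 2628. So the value is −2628.

-2628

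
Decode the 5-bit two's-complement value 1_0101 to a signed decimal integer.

-11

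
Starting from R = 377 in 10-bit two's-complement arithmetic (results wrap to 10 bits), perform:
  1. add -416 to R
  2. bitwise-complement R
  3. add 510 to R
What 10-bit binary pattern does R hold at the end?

Start: R = 377 = 0101111001.
R = 377 + (-416) = -39 = 1111011001
R = NOT 1111011001 = 0000100110 = 38
R = 38 + 510 = 548; wraps to -476 = 1000100100

1000100100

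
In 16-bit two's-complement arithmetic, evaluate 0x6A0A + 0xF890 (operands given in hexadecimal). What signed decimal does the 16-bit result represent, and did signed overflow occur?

25242; no overflow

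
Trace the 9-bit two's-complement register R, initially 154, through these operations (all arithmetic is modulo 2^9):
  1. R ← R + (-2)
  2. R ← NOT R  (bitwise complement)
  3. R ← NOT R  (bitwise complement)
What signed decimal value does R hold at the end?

152

Start: R = 154 = 010011010.
R = 154 + (-2) = 152 = 010011000
R = NOT 010011000 = 101100111 = -153
R = NOT 101100111 = 010011000 = 152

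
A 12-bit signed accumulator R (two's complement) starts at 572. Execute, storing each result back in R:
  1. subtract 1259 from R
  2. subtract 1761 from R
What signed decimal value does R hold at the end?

Start: R = 572 = 001000111100.
R = 572 − 1259 = -687 = 110101010001
R = -687 − 1761 = -2448; wraps to 1648 = 011001110000

1648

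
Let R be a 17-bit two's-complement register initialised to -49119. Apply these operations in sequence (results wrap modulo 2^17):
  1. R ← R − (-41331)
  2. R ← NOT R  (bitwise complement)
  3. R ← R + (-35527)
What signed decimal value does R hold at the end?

Start: R = -49119 = 10100000000100001.
R = -49119 − (-41331) = -7788 = 11110000110010100
R = NOT 11110000110010100 = 00001111001101011 = 7787
R = 7787 + (-35527) = -27740 = 11001001110100100

-27740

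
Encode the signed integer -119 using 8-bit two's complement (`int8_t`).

10001001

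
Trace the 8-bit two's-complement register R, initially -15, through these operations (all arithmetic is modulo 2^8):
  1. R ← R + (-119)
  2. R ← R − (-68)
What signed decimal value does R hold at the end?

-66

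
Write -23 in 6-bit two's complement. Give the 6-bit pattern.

|-23| = 23 = 010111 in 6 bits.
Invert the bits: 101000. Add 1: 101001.

101001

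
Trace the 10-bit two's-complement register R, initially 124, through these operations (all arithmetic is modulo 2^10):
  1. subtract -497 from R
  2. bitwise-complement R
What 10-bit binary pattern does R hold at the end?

0110010010

Start: R = 124 = 0001111100.
R = 124 − (-497) = 621; wraps to -403 = 1001101101
R = NOT 1001101101 = 0110010010 = 402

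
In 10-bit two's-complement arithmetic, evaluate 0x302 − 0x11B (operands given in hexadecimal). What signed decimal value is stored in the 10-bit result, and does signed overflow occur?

487; overflow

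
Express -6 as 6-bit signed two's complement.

|-6| = 6 = 000110 in 6 bits.
Invert the bits: 111001. Add 1: 111010.

111010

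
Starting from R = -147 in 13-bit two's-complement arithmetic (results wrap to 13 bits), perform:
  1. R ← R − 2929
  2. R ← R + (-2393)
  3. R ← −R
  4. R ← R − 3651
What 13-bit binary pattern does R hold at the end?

Start: R = -147 = 1111101101101.
R = -147 − 2929 = -3076 = 1001111111100
R = -3076 + (-2393) = -5469; wraps to 2723 = 0101010100011
R = −(2723) = -2723 = 1010101011101
R = -2723 − 3651 = -6374; wraps to 1818 = 0011100011010

0011100011010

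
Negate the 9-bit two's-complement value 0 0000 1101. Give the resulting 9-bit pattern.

111110011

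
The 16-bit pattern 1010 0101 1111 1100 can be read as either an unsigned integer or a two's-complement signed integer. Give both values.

unsigned = 42492, signed = -23044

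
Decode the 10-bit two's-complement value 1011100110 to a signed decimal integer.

MSB is 1, so the value is negative.
Unsigned reading: 742. Subtract 2^10 = 1024: 742 − 1024 = -282.

-282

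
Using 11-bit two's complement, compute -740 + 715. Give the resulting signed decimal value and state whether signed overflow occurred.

-25; no overflow

-740 → 10100011100
715 → 01011001011
  10100011100
+ 01011001011
= 11111100111
Result 11111100111: MSB = 1 → 2023 − 2048 = -25.
Addends have opposite signs, so signed overflow cannot occur.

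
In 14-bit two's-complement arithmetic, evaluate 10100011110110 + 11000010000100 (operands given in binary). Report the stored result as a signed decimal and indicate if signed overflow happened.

6522; overflow

10100011110110 = -5898 (signed)
11000010000100 = -3964 (signed)
  10100011110110
+ 11000010000100
= 01100101111010  (discard carry-out 1)
Result 01100101111010: MSB = 0 → value 6522.
Both addends are negative but the stored result is non-negative: signed overflow. The true value -5898 + (-3964) = -9862 lies outside [-8192, 8191].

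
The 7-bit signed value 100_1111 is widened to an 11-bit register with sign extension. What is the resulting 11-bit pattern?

11111001111

MSB of 1001111 is 1; replicate it into the new high bits.
1111|1001111 → 11111001111 (still -49).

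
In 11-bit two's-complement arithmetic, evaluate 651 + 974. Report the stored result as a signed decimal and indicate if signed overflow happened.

651 → 01010001011
974 → 01111001110
  01010001011
+ 01111001110
= 11001011001
Result 11001011001: MSB = 1 → 1625 − 2048 = -423.
Both addends are non-negative but the stored result is negative: signed overflow. The true value 651 + 974 = 1625 lies outside [-1024, 1023].

-423; overflow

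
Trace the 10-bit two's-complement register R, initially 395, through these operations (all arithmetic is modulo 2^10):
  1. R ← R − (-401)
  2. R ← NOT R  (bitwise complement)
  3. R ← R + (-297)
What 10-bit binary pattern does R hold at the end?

1110111010

Start: R = 395 = 0110001011.
R = 395 − (-401) = 796; wraps to -228 = 1100011100
R = NOT 1100011100 = 0011100011 = 227
R = 227 + (-297) = -70 = 1110111010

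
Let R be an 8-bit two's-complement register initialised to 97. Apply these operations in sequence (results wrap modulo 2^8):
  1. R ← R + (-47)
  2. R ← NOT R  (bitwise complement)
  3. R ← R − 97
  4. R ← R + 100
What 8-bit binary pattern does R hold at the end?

11010000

Start: R = 97 = 01100001.
R = 97 + (-47) = 50 = 00110010
R = NOT 00110010 = 11001101 = -51
R = -51 − 97 = -148; wraps to 108 = 01101100
R = 108 + 100 = 208; wraps to -48 = 11010000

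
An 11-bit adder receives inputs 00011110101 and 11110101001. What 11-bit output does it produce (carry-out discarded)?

  00011110101
+ 11110101001
= 00010011110  (discard carry-out 1)

00010011110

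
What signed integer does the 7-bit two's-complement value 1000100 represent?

-60

MSB is 1, so the value is negative.
Unsigned reading: 68. Subtract 2^7 = 128: 68 − 128 = -60.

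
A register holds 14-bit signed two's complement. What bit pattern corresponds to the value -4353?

10111011111111

|-4353| = 4353 = 01000100000001 in 14 bits.
Invert the bits: 10111011111110. Add 1: 10111011111111.
Check: 10111011111111 reads as 12031 − 16384 = -4353.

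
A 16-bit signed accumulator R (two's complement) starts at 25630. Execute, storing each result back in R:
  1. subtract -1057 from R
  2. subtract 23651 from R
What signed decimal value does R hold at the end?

Start: R = 25630 = 0110010000011110.
R = 25630 − (-1057) = 26687 = 0110100000111111
R = 26687 − 23651 = 3036 = 0000101111011100

3036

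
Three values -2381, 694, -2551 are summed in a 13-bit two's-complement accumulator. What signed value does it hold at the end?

-2381 + 694 = -1687 (1100101101001)
-1687 + (-2551) = -4238 → wraps to 3954 (0111101110010)

3954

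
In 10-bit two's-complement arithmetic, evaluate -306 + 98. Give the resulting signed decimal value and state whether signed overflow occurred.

-208; no overflow

-306 → 1011001110
98 → 0001100010
  1011001110
+ 0001100010
= 1100110000
Result 1100110000: MSB = 1 → 816 − 1024 = -208.
Addends have opposite signs, so signed overflow cannot occur.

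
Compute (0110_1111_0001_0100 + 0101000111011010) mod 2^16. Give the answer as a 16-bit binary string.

  0110111100010100
+ 0101000111011010
= 1100000011101110

1100000011101110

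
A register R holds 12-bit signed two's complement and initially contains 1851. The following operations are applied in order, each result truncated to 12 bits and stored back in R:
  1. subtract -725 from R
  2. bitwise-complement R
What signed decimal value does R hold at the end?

Start: R = 1851 = 011100111011.
R = 1851 − (-725) = 2576; wraps to -1520 = 101000010000
R = NOT 101000010000 = 010111101111 = 1519

1519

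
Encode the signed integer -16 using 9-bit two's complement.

111110000

|-16| = 16 = 000010000 in 9 bits.
Invert the bits: 111101111. Add 1: 111110000.
Check: 111110000 reads as 496 − 512 = -16.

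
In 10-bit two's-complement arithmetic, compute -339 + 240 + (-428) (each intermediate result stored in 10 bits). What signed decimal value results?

497

-339 + 240 = -99 (1110011101)
-99 + (-428) = -527 → wraps to 497 (0111110001)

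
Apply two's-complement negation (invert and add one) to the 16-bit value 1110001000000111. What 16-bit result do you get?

0001110111111001

Invert: 0001110111111000. Add 1: 0001110111111001.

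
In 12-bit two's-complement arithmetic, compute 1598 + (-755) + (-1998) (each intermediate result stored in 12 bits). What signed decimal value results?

-1155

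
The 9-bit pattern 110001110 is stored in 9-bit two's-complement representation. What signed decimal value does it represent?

-114

MSB is 1, so the value is negative.
Invert: 001110001. Add 1: 001110010 = 114. So the value is −114.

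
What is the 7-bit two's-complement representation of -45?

|-45| = 45 = 0101101 in 7 bits.
Invert the bits: 1010010. Add 1: 1010011.

1010011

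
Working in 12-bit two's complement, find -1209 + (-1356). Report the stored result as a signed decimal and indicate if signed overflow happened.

-1209 → 101101000111
-1356 → 101010110100
  101101000111
+ 101010110100
= 010111111011  (discard carry-out 1)
Result 010111111011: MSB = 0 → value 1531.
Both addends are negative but the stored result is non-negative: signed overflow. The true value -1209 + (-1356) = -2565 lies outside [-2048, 2047].

1531; overflow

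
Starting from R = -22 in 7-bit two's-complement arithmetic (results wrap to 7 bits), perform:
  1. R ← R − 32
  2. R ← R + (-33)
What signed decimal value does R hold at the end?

41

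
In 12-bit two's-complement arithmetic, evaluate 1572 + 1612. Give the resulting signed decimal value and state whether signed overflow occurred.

1572 → 011000100100
1612 → 011001001100
  011000100100
+ 011001001100
= 110001110000
Result 110001110000: MSB = 1 → 3184 − 4096 = -912.
Both addends are non-negative but the stored result is negative: signed overflow. The true value 1572 + 1612 = 3184 lies outside [-2048, 2047].

-912; overflow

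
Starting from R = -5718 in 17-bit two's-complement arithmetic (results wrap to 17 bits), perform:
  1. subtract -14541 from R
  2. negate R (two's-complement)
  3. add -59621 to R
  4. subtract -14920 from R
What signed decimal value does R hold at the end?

Start: R = -5718 = 11110100110101010.
R = -5718 − (-14541) = 8823 = 00010001001110111
R = −(8823) = -8823 = 11101110110001001
R = -8823 + (-59621) = -68444; wraps to 62628 = 01111010010100100
R = 62628 − (-14920) = 77548; wraps to -53524 = 10010111011101100

-53524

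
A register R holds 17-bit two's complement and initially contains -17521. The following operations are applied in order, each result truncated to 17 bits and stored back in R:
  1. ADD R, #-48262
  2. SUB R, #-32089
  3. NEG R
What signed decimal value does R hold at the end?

33694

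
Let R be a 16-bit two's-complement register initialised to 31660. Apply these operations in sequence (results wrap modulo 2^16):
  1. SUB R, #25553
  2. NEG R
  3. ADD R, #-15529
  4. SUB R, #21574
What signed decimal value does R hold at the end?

22326

Start: R = 31660 = 0111101110101100.
R = 31660 − 25553 = 6107 = 0001011111011011
R = −(6107) = -6107 = 1110100000100101
R = -6107 + (-15529) = -21636 = 1010101101111100
R = -21636 − 21574 = -43210; wraps to 22326 = 0101011100110110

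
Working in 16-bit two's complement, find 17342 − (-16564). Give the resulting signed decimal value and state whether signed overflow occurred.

-31630; overflow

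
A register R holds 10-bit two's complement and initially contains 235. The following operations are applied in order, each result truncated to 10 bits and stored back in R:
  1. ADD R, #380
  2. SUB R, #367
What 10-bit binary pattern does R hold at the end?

0011111000

Start: R = 235 = 0011101011.
R = 235 + 380 = 615; wraps to -409 = 1001100111
R = -409 − 367 = -776; wraps to 248 = 0011111000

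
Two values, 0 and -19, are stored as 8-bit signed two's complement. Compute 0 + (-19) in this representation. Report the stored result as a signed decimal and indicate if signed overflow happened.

-19; no overflow

0 → 00000000
-19 → 11101101
  00000000
+ 11101101
= 11101101
Result 11101101: MSB = 1 → 237 − 256 = -19.
Addends have opposite signs, so signed overflow cannot occur.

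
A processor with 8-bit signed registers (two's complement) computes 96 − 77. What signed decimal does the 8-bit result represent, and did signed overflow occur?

96 → 01100000
77 → 01001101
Subtract via negate-and-add: invert 01001101 + 1 = 10110011 (i.e. -77).
  01100000
+ 10110011
= 00010011  (discard carry-out 1)
Result 00010011: MSB = 0 → value 19.
Addends (after negating the subtrahend) have opposite signs, so signed overflow cannot occur.

19; no overflow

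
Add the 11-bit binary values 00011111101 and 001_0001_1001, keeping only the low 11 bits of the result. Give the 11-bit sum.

  00011111101
+ 00100011001
= 01000010110

01000010110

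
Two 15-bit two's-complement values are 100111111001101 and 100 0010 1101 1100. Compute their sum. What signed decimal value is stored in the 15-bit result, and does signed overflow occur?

100111111001101 = -12339 (signed)
100 0010 1101 1100 → 100001011011100 = -15652 (signed)
  100111111001101
+ 100001011011100
= 001001010101001  (discard carry-out 1)
Result 001001010101001: MSB = 0 → value 4777.
Both addends are negative but the stored result is non-negative: signed overflow. The true value -12339 + (-15652) = -27991 lies outside [-16384, 16383].

4777; overflow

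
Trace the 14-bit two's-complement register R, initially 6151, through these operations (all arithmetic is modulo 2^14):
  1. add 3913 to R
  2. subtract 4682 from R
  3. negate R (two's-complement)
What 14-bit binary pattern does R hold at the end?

Start: R = 6151 = 01100000000111.
R = 6151 + 3913 = 10064; wraps to -6320 = 10011101010000
R = -6320 − 4682 = -11002; wraps to 5382 = 01010100000110
R = −(5382) = -5382 = 10101011111010

10101011111010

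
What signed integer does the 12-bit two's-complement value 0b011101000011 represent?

1859

MSB is 0, so the value is non-negative: 011101000011 = 1859.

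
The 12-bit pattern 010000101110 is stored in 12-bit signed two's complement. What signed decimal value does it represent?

MSB is 0, so the value is non-negative: 010000101110 = 1070.

1070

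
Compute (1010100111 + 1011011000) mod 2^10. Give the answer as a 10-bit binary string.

0101111111

  1010100111
+ 1011011000
= 0101111111  (discard carry-out 1)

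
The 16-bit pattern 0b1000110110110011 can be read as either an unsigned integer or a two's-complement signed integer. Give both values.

Unsigned: 1000110110110011 = 36275.
Signed: MSB=1 → 36275 − 65536 = -29261.

unsigned = 36275, signed = -29261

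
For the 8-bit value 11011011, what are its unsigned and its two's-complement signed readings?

unsigned = 219, signed = -37

Unsigned: 11011011 = 219.
Signed: MSB=1 → 219 − 256 = -37.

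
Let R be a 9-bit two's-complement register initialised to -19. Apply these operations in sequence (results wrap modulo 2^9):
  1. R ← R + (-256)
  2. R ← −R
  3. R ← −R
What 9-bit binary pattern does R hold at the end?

Start: R = -19 = 111101101.
R = -19 + (-256) = -275; wraps to 237 = 011101101
R = −(237) = -237 = 100010011
R = −(-237) = 237 = 011101101

011101101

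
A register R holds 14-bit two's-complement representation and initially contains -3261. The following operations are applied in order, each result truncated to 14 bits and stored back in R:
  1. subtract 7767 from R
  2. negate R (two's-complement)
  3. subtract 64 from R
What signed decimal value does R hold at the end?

-5420

Start: R = -3261 = 11001101000011.
R = -3261 − 7767 = -11028; wraps to 5356 = 01010011101100
R = −(5356) = -5356 = 10101100010100
R = -5356 − 64 = -5420 = 10101011010100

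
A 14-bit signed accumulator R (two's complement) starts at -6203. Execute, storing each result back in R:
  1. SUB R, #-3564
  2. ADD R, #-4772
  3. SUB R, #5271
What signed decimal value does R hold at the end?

3702

Start: R = -6203 = 10011111000101.
R = -6203 − (-3564) = -2639 = 11010110110001
R = -2639 + (-4772) = -7411 = 10001100001101
R = -7411 − 5271 = -12682; wraps to 3702 = 00111001110110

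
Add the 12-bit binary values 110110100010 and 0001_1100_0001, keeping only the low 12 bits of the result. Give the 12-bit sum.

111101100011

  110110100010
+ 000111000001
= 111101100011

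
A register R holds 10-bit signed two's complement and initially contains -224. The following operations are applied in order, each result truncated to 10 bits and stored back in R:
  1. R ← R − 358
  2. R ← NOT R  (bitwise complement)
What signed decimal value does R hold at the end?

Start: R = -224 = 1100100000.
R = -224 − 358 = -582; wraps to 442 = 0110111010
R = NOT 0110111010 = 1001000101 = -443

-443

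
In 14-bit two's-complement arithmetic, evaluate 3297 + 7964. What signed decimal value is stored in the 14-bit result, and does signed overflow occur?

-5123; overflow

3297 → 00110011100001
7964 → 01111100011100
  00110011100001
+ 01111100011100
= 10101111111101
Result 10101111111101: MSB = 1 → 11261 − 16384 = -5123.
Both addends are non-negative but the stored result is negative: signed overflow. The true value 3297 + 7964 = 11261 lies outside [-8192, 8191].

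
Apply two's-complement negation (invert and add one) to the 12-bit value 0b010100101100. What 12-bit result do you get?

Invert: 101011010011. Add 1: 101011010100.
Check: 010100101100 = 1324, 101011010100 = -1324.

101011010100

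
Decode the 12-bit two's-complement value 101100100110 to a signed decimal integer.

MSB is 1, so the value is negative.
Unsigned reading: 2854. Subtract 2^12 = 4096: 2854 − 4096 = -1242.

-1242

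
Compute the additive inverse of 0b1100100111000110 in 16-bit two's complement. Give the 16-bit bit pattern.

Invert: 0011011000111001. Add 1: 0011011000111010.
Check: 1100100111000110 = -13882, 0011011000111010 = 13882.

0011011000111010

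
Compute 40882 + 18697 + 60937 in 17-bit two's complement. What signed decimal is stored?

-10556

40882 + 18697 = 59579 (01110100010111011)
59579 + 60937 = 120516 → wraps to -10556 (11101011011000100)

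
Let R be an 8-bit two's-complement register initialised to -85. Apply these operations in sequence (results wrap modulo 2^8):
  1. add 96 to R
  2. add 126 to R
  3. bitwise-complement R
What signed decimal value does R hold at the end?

118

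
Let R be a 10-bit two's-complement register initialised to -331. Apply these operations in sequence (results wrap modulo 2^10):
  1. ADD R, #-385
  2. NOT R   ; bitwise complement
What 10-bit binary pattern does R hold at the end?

1011001011

Start: R = -331 = 1010110101.
R = -331 + (-385) = -716; wraps to 308 = 0100110100
R = NOT 0100110100 = 1011001011 = -309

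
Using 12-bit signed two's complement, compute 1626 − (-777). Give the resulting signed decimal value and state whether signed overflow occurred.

1626 → 011001011010
-777 → 110011110111
Subtract via negate-and-add: invert 110011110111 + 1 = 001100001001 (i.e. 777).
  011001011010
+ 001100001001
= 100101100011
Result 100101100011: MSB = 1 → 2403 − 4096 = -1693.
Both addends (after negating the subtrahend) are non-negative but the stored result is negative: signed overflow. The true value 1626 − (-777) = 2403 lies outside [-2048, 2047].

-1693; overflow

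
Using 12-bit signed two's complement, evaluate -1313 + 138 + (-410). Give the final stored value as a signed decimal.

-1313 + 138 = -1175 (101101101001)
-1175 + (-410) = -1585 (100111001111)

-1585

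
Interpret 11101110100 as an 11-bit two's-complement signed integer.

-140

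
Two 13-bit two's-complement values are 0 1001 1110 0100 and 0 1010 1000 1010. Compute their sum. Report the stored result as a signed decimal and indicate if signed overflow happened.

0 1001 1110 0100 → 0100111100100 = 2532 (signed)
0 1010 1000 1010 → 0101010001010 = 2698 (signed)
  0100111100100
+ 0101010001010
= 1010001101110
Result 1010001101110: MSB = 1 → 5230 − 8192 = -2962.
Both addends are non-negative but the stored result is negative: signed overflow. The true value 2532 + 2698 = 5230 lies outside [-4096, 4095].

-2962; overflow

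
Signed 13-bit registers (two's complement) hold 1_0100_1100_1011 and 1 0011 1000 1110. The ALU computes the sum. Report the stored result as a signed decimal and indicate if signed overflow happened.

1_0100_1100_1011 → 1010011001011 = -2869 (signed)
1 0011 1000 1110 → 1001110001110 = -3186 (signed)
  1010011001011
+ 1001110001110
= 0100001011001  (discard carry-out 1)
Result 0100001011001: MSB = 0 → value 2137.
Both addends are negative but the stored result is non-negative: signed overflow. The true value -2869 + (-3186) = -6055 lies outside [-4096, 4095].

2137; overflow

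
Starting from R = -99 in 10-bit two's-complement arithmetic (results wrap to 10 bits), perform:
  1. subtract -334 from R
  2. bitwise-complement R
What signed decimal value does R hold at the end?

-236

Start: R = -99 = 1110011101.
R = -99 − (-334) = 235 = 0011101011
R = NOT 0011101011 = 1100010100 = -236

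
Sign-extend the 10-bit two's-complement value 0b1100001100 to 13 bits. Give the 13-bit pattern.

MSB of 1100001100 is 1; replicate it into the new high bits.
111|1100001100 → 1111100001100 (still -244).

1111100001100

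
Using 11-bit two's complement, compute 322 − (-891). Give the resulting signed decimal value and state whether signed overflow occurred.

-835; overflow

322 → 00101000010
-891 → 10010000101
Subtract via negate-and-add: invert 10010000101 + 1 = 01101111011 (i.e. 891).
  00101000010
+ 01101111011
= 10010111101
Result 10010111101: MSB = 1 → 1213 − 2048 = -835.
Both addends (after negating the subtrahend) are non-negative but the stored result is negative: signed overflow. The true value 322 − (-891) = 1213 lies outside [-1024, 1023].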